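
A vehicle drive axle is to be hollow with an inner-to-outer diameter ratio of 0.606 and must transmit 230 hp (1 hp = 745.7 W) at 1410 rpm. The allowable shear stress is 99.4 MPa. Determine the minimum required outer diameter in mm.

ω = 2π·1410/60 = 147.7 rad/s, so T = P/ω = 230×745.7 / 147.7 = 1162 N·m.
For a hollow shaft with d_i/d_o = 0.606: τ_max = 16T/(π d_o³ (1−k⁴)), so d_o = [16T/(π τ_allow (1−k⁴))]^(1/3) = [16·1162/(π·9.94×10^7·0.8651)]^(1/3) = 0.04097 m.

41.0 mm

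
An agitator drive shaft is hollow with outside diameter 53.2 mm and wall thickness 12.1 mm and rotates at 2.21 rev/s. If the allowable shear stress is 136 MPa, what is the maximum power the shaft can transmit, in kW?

J = π(d_o⁴ − d_i⁴)/32 = π(0.0532⁴ − 0.0290⁴)/32 = 7.170×10^-7 m⁴.
T_max = τ_allow·J/r = 1.36×10^8 × 7.170×10^-7 / 0.0266 = 3666 N·m.
ω = 2π·2.21 = 13.89 rad/s, so P_max = T_max·ω = 5.090×10^4 W.

50.9 kW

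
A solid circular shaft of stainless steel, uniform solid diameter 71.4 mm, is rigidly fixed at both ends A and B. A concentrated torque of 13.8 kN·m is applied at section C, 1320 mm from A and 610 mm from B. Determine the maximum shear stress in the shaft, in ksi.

19.2 ksi

With uniform GJ and both ends fixed, compatibility θ_AC = θ_CB gives T_A·a = T_B·b, together with T_A + T_B = T₀.
T_A = T₀·b/(a+b) = 13800·610/1930 = 4362 N·m; T_B = 9438 N·m.
τ in each portion: τ_AC = 6.10×10^7 Pa, τ_CB = 1.32×10^8 Pa; maximum is in CB.
τ_max = T_CB·r/J = 9438·0.0357/2.55×10^-6 = 1.321×10^8 Pa.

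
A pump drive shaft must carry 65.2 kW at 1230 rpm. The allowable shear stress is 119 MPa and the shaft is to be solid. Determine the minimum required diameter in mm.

ω = 2π·1230/60 = 128.8 rad/s, so T = P/ω = 65.2×10³ / 128.8 = 506.2 N·m.
For a solid shaft τ_max = 16T/(πd³), so d = (16T/(π τ_allow))^(1/3) = (16·506.2/(π·1.19×10^8))^(1/3) = 0.02788 m.

27.9 mm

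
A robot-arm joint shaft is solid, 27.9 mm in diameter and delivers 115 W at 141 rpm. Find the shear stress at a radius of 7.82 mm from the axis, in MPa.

ω = 2π·141/60 = 14.77 rad/s, so T = P/ω = 115 / 14.77 = 7.788 N·m.
J = πd⁴/32 = π(0.0279)⁴/32 = 5.949×10^-8 m⁴.
Shear stress varies linearly with radius: τ = T·r/J = 7.788 × 0.00782 / 5.949×10^-8 = 1.024×10^6 Pa.

1.02 MPa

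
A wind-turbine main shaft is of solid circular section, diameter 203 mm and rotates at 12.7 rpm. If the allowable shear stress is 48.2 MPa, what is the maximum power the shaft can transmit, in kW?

J = πd⁴/32 = π(0.203)⁴/32 = 1.667×10^-4 m⁴.
T_max = τ_allow·J/r = 4.82×10^7 × 1.667×10^-4 / 0.102 = 79170 N·m.
ω = 2π·12.7/60 = 1.330 rad/s, so P_max = T_max·ω = 1.053×10^5 W.

105 kW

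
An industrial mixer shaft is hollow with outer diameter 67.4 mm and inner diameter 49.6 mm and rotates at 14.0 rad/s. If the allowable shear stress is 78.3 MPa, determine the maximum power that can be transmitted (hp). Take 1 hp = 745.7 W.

62.5 hp

J = π(d_o⁴ − d_i⁴)/32 = π(0.0674⁴ − 0.0496⁴)/32 = 1.432×10^-6 m⁴.
T_max = τ_allow·J/r = 7.83×10^7 × 1.432×10^-6 / 0.0337 = 3327 N·m.
ω = 14.0 rad/s, so P_max = T_max·ω = 4.657×10^4 W.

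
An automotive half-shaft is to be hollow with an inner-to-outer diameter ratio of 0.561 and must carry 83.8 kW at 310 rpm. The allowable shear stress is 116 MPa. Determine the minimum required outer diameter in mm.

50.1 mm

ω = 2π·310/60 = 32.46 rad/s, so T = P/ω = 83.8×10³ / 32.46 = 2581 N·m.
For a hollow shaft with d_i/d_o = 0.561: τ_max = 16T/(π d_o³ (1−k⁴)), so d_o = [16T/(π τ_allow (1−k⁴))]^(1/3) = [16·2581/(π·1.16×10^8·0.9010)]^(1/3) = 0.05011 m.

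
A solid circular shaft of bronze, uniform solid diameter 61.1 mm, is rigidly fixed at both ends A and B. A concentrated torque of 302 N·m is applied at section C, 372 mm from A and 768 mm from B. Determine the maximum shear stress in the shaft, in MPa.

4.54 MPa

With uniform GJ and both ends fixed, compatibility θ_AC = θ_CB gives T_A·a = T_B·b, together with T_A + T_B = T₀.
T_A = T₀·b/(a+b) = 302.0·768/1140 = 203.5 N·m; T_B = 98.55 N·m.
τ in each portion: τ_AC = 4.54×10^6 Pa, τ_CB = 2.20×10^6 Pa; maximum is in AC.
τ_max = T_AC·r/J = 203.5·0.0306/1.37×10^-6 = 4.543×10^6 Pa.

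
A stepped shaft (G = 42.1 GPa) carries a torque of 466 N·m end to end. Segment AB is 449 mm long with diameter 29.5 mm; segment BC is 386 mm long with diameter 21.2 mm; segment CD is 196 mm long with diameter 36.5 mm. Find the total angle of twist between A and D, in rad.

J_AB = π(0.0295)⁴/32 = 7.44×10^-8 m⁴; J_BC = π(0.0212)⁴/32 = 1.98×10^-8 m⁴; J_CD = π(0.0365)⁴/32 = 1.74×10^-7 m⁴.
θ = (T/G)·Σ L_i/J_i = (466.0/42.1×10⁹)·(0.449/7.44×10^-8 + 0.386/1.98×10^-8 + 0.196/1.74×10^-7) = 0.2947 rad.

0.295 rad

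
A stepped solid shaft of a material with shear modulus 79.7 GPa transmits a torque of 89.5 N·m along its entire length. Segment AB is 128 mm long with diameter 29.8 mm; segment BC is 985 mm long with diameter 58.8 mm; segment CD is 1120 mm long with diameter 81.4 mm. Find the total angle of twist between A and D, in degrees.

0.177°

J_AB = π(0.0298)⁴/32 = 7.74×10^-8 m⁴; J_BC = π(0.0588)⁴/32 = 1.17×10^-6 m⁴; J_CD = π(0.0814)⁴/32 = 4.31×10^-6 m⁴.
θ = (T/G)·Σ L_i/J_i = (89.50/79.7×10⁹)·(0.128/7.74×10^-8 + 0.985/1.17×10^-6 + 1.12/4.31×10^-6) = 3.091×10^-3 rad.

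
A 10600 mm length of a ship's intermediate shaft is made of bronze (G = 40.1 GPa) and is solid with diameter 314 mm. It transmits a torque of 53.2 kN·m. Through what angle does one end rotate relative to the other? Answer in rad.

J = πd⁴/32 = π(0.314)⁴/32 = 9.544×10^-4 m⁴.
θ = T·L/(G·J) = 53200 × 10.6 / (40.1×10⁹ × 9.544×10^-4) = 0.01474 rad.

0.0147 rad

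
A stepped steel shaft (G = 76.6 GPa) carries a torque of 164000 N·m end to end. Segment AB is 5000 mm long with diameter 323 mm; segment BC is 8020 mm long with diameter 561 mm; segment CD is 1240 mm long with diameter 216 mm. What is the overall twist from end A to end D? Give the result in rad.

0.0242 rad

J_AB = π(0.323)⁴/32 = 1.07×10^-3 m⁴; J_BC = π(0.561)⁴/32 = 9.72×10^-3 m⁴; J_CD = π(0.216)⁴/32 = 2.14×10^-4 m⁴.
θ = (T/G)·Σ L_i/J_i = (164000/76.6×10⁹)·(5.00/1.07×10^-3 + 8.02/9.72×10^-3 + 1.24/2.14×10^-4) = 0.02421 rad.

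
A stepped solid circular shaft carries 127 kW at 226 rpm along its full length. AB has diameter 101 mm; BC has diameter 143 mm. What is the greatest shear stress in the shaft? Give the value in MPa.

26.5 MPa

ω = 2π·226/60 = 23.67 rad/s, so T = P/ω = 127×10³ / 23.67 = 5366 N·m.
Under the same torque, τ_max = 16T/(πd³) is largest where d is smallest — segment AB (d = 101 mm).
τ_max = 16·5366/(π·(0.101)³) = 2.653×10^7 Pa.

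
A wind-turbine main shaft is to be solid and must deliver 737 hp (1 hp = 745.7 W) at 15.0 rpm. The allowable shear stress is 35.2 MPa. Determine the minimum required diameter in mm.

370 mm

ω = 2π·15.0/60 = 1.571 rad/s, so T = P/ω = 737×745.7 / 1.571 = 349900 N·m.
For a solid shaft τ_max = 16T/(πd³), so d = (16T/(π τ_allow))^(1/3) = (16·349900/(π·3.52×10^7))^(1/3) = 0.3699 m.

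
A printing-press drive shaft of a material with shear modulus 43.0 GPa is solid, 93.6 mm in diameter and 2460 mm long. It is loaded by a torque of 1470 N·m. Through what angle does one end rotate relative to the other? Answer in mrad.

J = πd⁴/32 = π(0.0936)⁴/32 = 7.535×10^-6 m⁴.
θ = T·L/(G·J) = 1470 × 2.46 / (43.0×10⁹ × 7.535×10^-6) = 0.01116 rad.

11.2 mrad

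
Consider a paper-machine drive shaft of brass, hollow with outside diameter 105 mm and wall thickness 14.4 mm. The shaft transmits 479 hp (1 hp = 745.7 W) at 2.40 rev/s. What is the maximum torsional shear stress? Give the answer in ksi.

20.9 ksi

ω = 2π·2.40 = 15.08 rad/s, so T = P/ω = 479×745.7 / 15.08 = 23690 N·m.
J = π(d_o⁴ − d_i⁴)/32 = π(0.105⁴ − 0.0762⁴)/32 = 8.623×10^-6 m⁴.
τ_max = T·r/J = 23690 × 0.0525 / 8.623×10^-6 = 1.442×10^8 Pa.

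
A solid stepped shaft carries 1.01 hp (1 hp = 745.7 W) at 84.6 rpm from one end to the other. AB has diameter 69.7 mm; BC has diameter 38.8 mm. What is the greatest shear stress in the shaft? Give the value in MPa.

ω = 2π·84.6/60 = 8.859 rad/s, so T = P/ω = 1.01×745.7 / 8.859 = 85.01 N·m.
Under the same torque, τ_max = 16T/(πd³) is largest where d is smallest — segment BC (d = 38.8 mm).
τ_max = 16·85.01/(π·(0.0388)³) = 7.412×10^6 Pa.

7.41 MPa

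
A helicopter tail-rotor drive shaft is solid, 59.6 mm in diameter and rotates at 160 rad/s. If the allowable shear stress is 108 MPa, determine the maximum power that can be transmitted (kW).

J = πd⁴/32 = π(0.0596)⁴/32 = 1.239×10^-6 m⁴.
T_max = τ_allow·J/r = 1.08×10^8 × 1.239×10^-6 / 0.0298 = 4489 N·m.
ω = 160 rad/s, so P_max = T_max·ω = 7.183×10^5 W.

718 kW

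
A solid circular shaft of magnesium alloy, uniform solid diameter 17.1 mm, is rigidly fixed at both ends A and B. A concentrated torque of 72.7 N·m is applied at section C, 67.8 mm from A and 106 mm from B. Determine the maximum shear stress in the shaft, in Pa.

4.52e7 Pa

With uniform GJ and both ends fixed, compatibility θ_AC = θ_CB gives T_A·a = T_B·b, together with T_A + T_B = T₀.
T_A = T₀·b/(a+b) = 72.70·106/173.8 = 44.34 N·m; T_B = 28.36 N·m.
τ in each portion: τ_AC = 4.52×10^7 Pa, τ_CB = 2.89×10^7 Pa; maximum is in AC.
τ_max = T_AC·r/J = 44.34·0.00855/8.39×10^-9 = 4.516×10^7 Pa.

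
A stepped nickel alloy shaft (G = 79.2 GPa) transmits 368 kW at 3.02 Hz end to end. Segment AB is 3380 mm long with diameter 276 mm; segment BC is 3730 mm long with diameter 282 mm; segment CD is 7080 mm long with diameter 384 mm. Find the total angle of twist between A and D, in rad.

0.00374 rad

ω = 2π·3.02 = 18.98 rad/s, so T = P/ω = 368×10³ / 18.98 = 19390 N·m.
J_AB = π(0.276)⁴/32 = 5.70×10^-4 m⁴; J_BC = π(0.282)⁴/32 = 6.21×10^-4 m⁴; J_CD = π(0.384)⁴/32 = 2.13×10^-3 m⁴.
θ = (T/G)·Σ L_i/J_i = (19390/79.2×10⁹)·(3.38/5.70×10^-4 + 3.73/6.21×10^-4 + 7.08/2.13×10^-3) = 3.736×10^-3 rad.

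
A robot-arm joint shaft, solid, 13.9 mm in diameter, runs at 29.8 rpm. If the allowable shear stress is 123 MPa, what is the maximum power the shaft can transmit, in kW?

J = πd⁴/32 = π(0.0139)⁴/32 = 3.665×10^-9 m⁴.
T_max = τ_allow·J/r = 1.23×10^8 × 3.665×10^-9 / 0.00695 = 64.86 N·m.
ω = 2π·29.8/60 = 3.121 rad/s, so P_max = T_max·ω = 202.4 W.

0.202 kW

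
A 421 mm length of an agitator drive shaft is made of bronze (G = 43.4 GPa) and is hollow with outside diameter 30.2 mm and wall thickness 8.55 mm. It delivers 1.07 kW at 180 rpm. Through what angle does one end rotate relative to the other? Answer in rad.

0.00699 rad

ω = 2π·180/60 = 18.85 rad/s, so T = P/ω = 1.07×10³ / 18.85 = 56.77 N·m.
J = π(d_o⁴ − d_i⁴)/32 = π(0.0302⁴ − 0.0131⁴)/32 = 7.877×10^-8 m⁴.
θ = T·L/(G·J) = 56.77 × 0.421 / (43.4×10⁹ × 7.877×10^-8) = 6.990×10^-3 rad.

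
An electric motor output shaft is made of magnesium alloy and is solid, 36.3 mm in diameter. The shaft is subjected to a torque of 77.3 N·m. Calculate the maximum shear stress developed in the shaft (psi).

1190 psi

J = πd⁴/32 = π(0.0363)⁴/32 = 1.705×10^-7 m⁴.
τ_max = T·r/J = 77.30 × 0.0181 / 1.705×10^-7 = 8.231×10^6 Pa.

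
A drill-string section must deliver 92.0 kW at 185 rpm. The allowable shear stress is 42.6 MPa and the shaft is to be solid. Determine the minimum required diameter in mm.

82.8 mm

ω = 2π·185/60 = 19.37 rad/s, so T = P/ω = 92.0×10³ / 19.37 = 4749 N·m.
For a solid shaft τ_max = 16T/(πd³), so d = (16T/(π τ_allow))^(1/3) = (16·4749/(π·4.26×10^7))^(1/3) = 0.08280 m.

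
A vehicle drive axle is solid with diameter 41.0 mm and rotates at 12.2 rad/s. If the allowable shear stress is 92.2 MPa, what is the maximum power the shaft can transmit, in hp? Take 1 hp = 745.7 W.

J = πd⁴/32 = π(0.0410)⁴/32 = 2.774×10^-7 m⁴.
T_max = τ_allow·J/r = 9.22×10^7 × 2.774×10^-7 / 0.0205 = 1248 N·m.
ω = 12.2 rad/s, so P_max = T_max·ω = 1.522×10^4 W.

20.4 hp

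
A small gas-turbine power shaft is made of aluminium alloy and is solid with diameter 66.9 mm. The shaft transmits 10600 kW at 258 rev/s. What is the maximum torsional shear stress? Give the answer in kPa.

111000 kPa

ω = 2π·258 = 1621 rad/s, so T = P/ω = 10600×10³ / 1621 = 6539 N·m.
J = πd⁴/32 = π(0.0669)⁴/32 = 1.967×10^-6 m⁴.
τ_max = T·r/J = 6539 × 0.0335 / 1.967×10^-6 = 1.112×10^8 Pa.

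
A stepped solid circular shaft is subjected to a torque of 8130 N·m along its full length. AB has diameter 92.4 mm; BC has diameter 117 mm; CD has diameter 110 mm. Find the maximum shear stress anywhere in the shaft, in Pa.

5.25e7 Pa

Under the same torque, τ_max = 16T/(πd³) is largest where d is smallest — segment AB (d = 92.4 mm).
τ_max = 16·8130/(π·(0.0924)³) = 5.249×10^7 Pa.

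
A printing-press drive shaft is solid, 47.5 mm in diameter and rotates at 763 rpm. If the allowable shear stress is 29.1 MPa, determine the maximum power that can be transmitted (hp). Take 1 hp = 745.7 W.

65.6 hp

J = πd⁴/32 = π(0.0475)⁴/32 = 4.998×10^-7 m⁴.
T_max = τ_allow·J/r = 2.91×10^7 × 4.998×10^-7 / 0.0238 = 612.4 N·m.
ω = 2π·763/60 = 79.90 rad/s, so P_max = T_max·ω = 4.893×10^4 W.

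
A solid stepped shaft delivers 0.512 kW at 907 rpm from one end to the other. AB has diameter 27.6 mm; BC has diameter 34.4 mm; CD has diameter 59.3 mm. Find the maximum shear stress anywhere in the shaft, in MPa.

ω = 2π·907/60 = 94.98 rad/s, so T = P/ω = 0.512×10³ / 94.98 = 5.391 N·m.
Under the same torque, τ_max = 16T/(πd³) is largest where d is smallest — segment AB (d = 27.6 mm).
τ_max = 16·5.391/(π·(0.0276)³) = 1.306×10^6 Pa.

1.31 MPa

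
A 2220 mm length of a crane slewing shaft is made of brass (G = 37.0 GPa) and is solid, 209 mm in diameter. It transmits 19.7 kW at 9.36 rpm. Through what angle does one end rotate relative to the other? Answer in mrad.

ω = 2π·9.36/60 = 0.9802 rad/s, so T = P/ω = 19.7×10³ / 0.9802 = 20100 N·m.
J = πd⁴/32 = π(0.209)⁴/32 = 1.873×10^-4 m⁴.
θ = T·L/(G·J) = 20100 × 2.22 / (37.0×10⁹ × 1.873×10^-4) = 6.438×10^-3 rad.

6.44 mrad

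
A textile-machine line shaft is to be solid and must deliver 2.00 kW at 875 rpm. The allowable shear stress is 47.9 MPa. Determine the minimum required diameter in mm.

ω = 2π·875/60 = 91.63 rad/s, so T = P/ω = 2.00×10³ / 91.63 = 21.83 N·m.
For a solid shaft τ_max = 16T/(πd³), so d = (16T/(π τ_allow))^(1/3) = (16·21.83/(π·4.79×10^7))^(1/3) = 0.01324 m.

13.2 mm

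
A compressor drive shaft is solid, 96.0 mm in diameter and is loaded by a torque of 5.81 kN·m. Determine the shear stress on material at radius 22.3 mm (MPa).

15.5 MPa

J = πd⁴/32 = π(0.0960)⁴/32 = 8.338×10^-6 m⁴.
Shear stress varies linearly with radius: τ = T·r/J = 5810 × 0.0223 / 8.338×10^-6 = 1.554×10^7 Pa.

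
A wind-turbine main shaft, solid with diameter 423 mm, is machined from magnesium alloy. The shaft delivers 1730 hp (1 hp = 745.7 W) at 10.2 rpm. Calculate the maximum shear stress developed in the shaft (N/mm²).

ω = 2π·10.2/60 = 1.068 rad/s, so T = P/ω = 1730×745.7 / 1.068 = 1.208e6 N·m.
J = πd⁴/32 = π(0.423)⁴/32 = 3.143×10^-3 m⁴.
τ_max = T·r/J = 1.208e6 × 0.211 / 3.143×10^-3 = 8.127×10^7 Pa.

81.3 N/mm²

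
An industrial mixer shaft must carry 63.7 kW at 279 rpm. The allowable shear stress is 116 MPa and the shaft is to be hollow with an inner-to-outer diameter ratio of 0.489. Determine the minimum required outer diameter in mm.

46.7 mm

ω = 2π·279/60 = 29.22 rad/s, so T = P/ω = 63.7×10³ / 29.22 = 2180 N·m.
For a hollow shaft with d_i/d_o = 0.489: τ_max = 16T/(π d_o³ (1−k⁴)), so d_o = [16T/(π τ_allow (1−k⁴))]^(1/3) = [16·2180/(π·1.16×10^8·0.9428)]^(1/3) = 0.04665 m.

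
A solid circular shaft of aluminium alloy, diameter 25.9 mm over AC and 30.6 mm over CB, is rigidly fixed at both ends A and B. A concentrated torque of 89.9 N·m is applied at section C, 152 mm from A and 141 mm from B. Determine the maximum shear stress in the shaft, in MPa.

Compatibility: T_A·a/J_AC = T_B·b/J_CB with T_A + T_B = T₀.
J_AC = 4.42×10^-8 m⁴, J_CB = 8.61×10^-8 m⁴, so T_A = T₀·(J_AC/a)/((J_AC/a)+(J_CB/b)) = 29.00 N·m, T_B = 60.90 N·m.
τ in each portion: τ_AC = 8.50×10^6 Pa, τ_CB = 1.08×10^7 Pa; maximum is in CB.
τ_max = T_CB·r/J = 60.90·0.0153/8.61×10^-8 = 1.083×10^7 Pa.

10.8 MPa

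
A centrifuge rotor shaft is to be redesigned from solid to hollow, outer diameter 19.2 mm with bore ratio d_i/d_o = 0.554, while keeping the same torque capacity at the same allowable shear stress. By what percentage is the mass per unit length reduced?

Equal τ_max and T ⇒ the solid shaft needs d_s³ = d_o³(1−k⁴), so d_s = 19.2·(1−0.554⁴)^(1/3) = 18.58 mm.
Area ratio A_h/A_s = d_o²(1−k²)/d_s² = (1−k²)/(1−k⁴)^(2/3) = 0.7403.
Mass saving = 1 − 0.7403 = 26.0 %.

26.0 %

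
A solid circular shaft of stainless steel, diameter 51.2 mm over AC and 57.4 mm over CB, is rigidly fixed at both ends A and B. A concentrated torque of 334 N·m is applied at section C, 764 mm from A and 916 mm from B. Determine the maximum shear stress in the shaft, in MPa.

Compatibility: T_A·a/J_AC = T_B·b/J_CB with T_A + T_B = T₀.
J_AC = 6.75×10^-7 m⁴, J_CB = 1.07×10^-6 m⁴, so T_A = T₀·(J_AC/a)/((J_AC/a)+(J_CB/b)) = 144.1 N·m, T_B = 189.9 N·m.
τ in each portion: τ_AC = 5.47×10^6 Pa, τ_CB = 5.11×10^6 Pa; maximum is in AC.
τ_max = T_AC·r/J = 144.1·0.0256/6.75×10^-7 = 5.469×10^6 Pa.

5.47 MPa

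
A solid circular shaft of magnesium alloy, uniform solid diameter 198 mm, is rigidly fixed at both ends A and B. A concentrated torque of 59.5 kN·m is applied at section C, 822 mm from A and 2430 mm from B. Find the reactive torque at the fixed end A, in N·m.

44500 N·m

With uniform GJ and both ends fixed, compatibility θ_AC = θ_CB gives T_A·a = T_B·b, together with T_A + T_B = T₀.
T_A = T₀·b/(a+b) = 59500·2430/3252 = 44460 N·m; T_B = 15040 N·m.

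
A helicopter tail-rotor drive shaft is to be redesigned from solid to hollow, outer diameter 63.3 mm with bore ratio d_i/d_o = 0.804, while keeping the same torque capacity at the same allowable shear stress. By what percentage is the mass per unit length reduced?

49.3 %

Equal τ_max and T ⇒ the solid shaft needs d_s³ = d_o³(1−k⁴), so d_s = 63.3·(1−0.804⁴)^(1/3) = 52.85 mm.
Area ratio A_h/A_s = d_o²(1−k²)/d_s² = (1−k²)/(1−k⁴)^(2/3) = 0.5072.
Mass saving = 1 − 0.5072 = 49.3 %.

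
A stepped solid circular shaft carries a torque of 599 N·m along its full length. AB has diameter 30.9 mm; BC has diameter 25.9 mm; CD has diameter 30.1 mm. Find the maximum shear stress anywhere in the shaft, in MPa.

176 MPa

Under the same torque, τ_max = 16T/(πd³) is largest where d is smallest — segment BC (d = 25.9 mm).
τ_max = 16·599.0/(π·(0.0259)³) = 1.756×10^8 Pa.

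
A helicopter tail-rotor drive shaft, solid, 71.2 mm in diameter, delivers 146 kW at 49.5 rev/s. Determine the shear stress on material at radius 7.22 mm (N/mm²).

ω = 2π·49.5 = 311.0 rad/s, so T = P/ω = 146×10³ / 311.0 = 469.4 N·m.
J = πd⁴/32 = π(0.0712)⁴/32 = 2.523×10^-6 m⁴.
Shear stress varies linearly with radius: τ = T·r/J = 469.4 × 0.00722 / 2.523×10^-6 = 1.343×10^6 Pa.

1.34 N/mm²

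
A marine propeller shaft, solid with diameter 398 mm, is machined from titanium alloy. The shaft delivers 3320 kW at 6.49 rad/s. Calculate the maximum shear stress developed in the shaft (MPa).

41.3 MPa

ω = 6.49 rad/s, so T = P/ω = 3320×10³ / 6.490 = 511600 N·m.
J = πd⁴/32 = π(0.398)⁴/32 = 2.463×10^-3 m⁴.
τ_max = T·r/J = 511600 × 0.199 / 2.463×10^-3 = 4.133×10^7 Pa.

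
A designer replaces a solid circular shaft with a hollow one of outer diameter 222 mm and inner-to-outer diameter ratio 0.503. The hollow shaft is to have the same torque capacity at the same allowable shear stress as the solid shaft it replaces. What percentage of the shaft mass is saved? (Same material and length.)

21.9 %

Equal τ_max and T ⇒ the solid shaft needs d_s³ = d_o³(1−k⁴), so d_s = 222·(1−0.503⁴)^(1/3) = 217.2 mm.
Area ratio A_h/A_s = d_o²(1−k²)/d_s² = (1−k²)/(1−k⁴)^(2/3) = 0.7807.
Mass saving = 1 − 0.7807 = 21.9 %.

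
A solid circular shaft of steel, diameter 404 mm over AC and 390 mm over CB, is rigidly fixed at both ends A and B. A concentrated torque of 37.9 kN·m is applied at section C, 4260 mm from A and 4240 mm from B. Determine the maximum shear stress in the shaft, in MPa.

Compatibility: T_A·a/J_AC = T_B·b/J_CB with T_A + T_B = T₀.
J_AC = 2.62×10^-3 m⁴, J_CB = 2.27×10^-3 m⁴, so T_A = T₀·(J_AC/a)/((J_AC/a)+(J_CB/b)) = 20240 N·m, T_B = 17660 N·m.
τ in each portion: τ_AC = 1.56×10^6 Pa, τ_CB = 1.52×10^6 Pa; maximum is in AC.
τ_max = T_AC·r/J = 20240·0.202/2.62×10^-3 = 1.563×10^6 Pa.

1.56 MPa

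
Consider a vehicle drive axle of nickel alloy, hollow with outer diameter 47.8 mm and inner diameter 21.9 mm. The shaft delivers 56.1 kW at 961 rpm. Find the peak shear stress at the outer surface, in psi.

3940 psi

ω = 2π·961/60 = 100.6 rad/s, so T = P/ω = 56.1×10³ / 100.6 = 557.5 N·m.
J = π(d_o⁴ − d_i⁴)/32 = π(0.0478⁴ − 0.0219⁴)/32 = 4.899×10^-7 m⁴.
τ_max = T·r/J = 557.5 × 0.0239 / 4.899×10^-7 = 2.719×10^7 Pa.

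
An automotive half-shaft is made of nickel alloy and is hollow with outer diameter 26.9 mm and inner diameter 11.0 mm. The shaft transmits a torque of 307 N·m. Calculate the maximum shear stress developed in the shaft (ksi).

J = π(d_o⁴ − d_i⁴)/32 = π(0.0269⁴ − 0.0110⁴)/32 = 4.997×10^-8 m⁴.
τ_max = T·r/J = 307.0 × 0.0135 / 4.997×10^-8 = 8.264×10^7 Pa.

12.0 ksi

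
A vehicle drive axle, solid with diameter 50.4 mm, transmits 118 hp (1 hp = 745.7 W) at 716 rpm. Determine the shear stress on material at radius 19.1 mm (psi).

5130 psi

ω = 2π·716/60 = 74.98 rad/s, so T = P/ω = 118×745.7 / 74.98 = 1174 N·m.
J = πd⁴/32 = π(0.0504)⁴/32 = 6.335×10^-7 m⁴.
Shear stress varies linearly with radius: τ = T·r/J = 1174 × 0.0191 / 6.335×10^-7 = 3.538×10^7 Pa.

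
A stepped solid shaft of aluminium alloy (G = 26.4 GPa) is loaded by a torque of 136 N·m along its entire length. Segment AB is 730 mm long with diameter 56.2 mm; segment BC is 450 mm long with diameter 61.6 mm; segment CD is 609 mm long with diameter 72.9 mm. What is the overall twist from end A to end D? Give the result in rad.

0.00661 rad

J_AB = π(0.0562)⁴/32 = 9.79×10^-7 m⁴; J_BC = π(0.0616)⁴/32 = 1.41×10^-6 m⁴; J_CD = π(0.0729)⁴/32 = 2.77×10^-6 m⁴.
θ = (T/G)·Σ L_i/J_i = (136.0/26.4×10⁹)·(0.730/9.79×10^-7 + 0.450/1.41×10^-6 + 0.609/2.77×10^-6) = 6.611×10^-3 rad.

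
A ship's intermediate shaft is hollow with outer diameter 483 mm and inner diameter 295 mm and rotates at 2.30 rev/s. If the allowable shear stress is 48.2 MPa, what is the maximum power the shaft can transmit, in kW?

13300 kW

J = π(d_o⁴ − d_i⁴)/32 = π(0.483⁴ − 0.295⁴)/32 = 4.600×10^-3 m⁴.
T_max = τ_allow·J/r = 4.82×10^7 × 4.600×10^-3 / 0.241 = 918000 N·m.
ω = 2π·2.30 = 14.45 rad/s, so P_max = T_max·ω = 1.327×10^7 W.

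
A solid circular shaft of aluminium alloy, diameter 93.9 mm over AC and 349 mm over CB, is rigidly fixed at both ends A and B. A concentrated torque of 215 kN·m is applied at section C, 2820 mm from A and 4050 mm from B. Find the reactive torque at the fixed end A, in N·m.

1610 N·m

Compatibility: T_A·a/J_AC = T_B·b/J_CB with T_A + T_B = T₀.
J_AC = 7.63×10^-6 m⁴, J_CB = 1.46×10^-3 m⁴, so T_A = T₀·(J_AC/a)/((J_AC/a)+(J_CB/b)) = 1606 N·m, T_B = 213400 N·m.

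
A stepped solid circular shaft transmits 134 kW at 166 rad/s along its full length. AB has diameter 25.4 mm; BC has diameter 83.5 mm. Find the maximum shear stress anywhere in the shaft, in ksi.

36.4 ksi

ω = 166 rad/s, so T = P/ω = 134×10³ / 166.0 = 807.2 N·m.
Under the same torque, τ_max = 16T/(πd³) is largest where d is smallest — segment AB (d = 25.4 mm).
τ_max = 16·807.2/(π·(0.0254)³) = 2.509×10^8 Pa.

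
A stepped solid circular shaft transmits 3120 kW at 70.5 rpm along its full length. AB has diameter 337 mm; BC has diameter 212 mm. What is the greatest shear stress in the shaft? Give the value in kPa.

ω = 2π·70.5/60 = 7.383 rad/s, so T = P/ω = 3120×10³ / 7.383 = 422600 N·m.
Under the same torque, τ_max = 16T/(πd³) is largest where d is smallest — segment BC (d = 212 mm).
τ_max = 16·422600/(π·(0.212)³) = 2.259×10^8 Pa.

226000 kPa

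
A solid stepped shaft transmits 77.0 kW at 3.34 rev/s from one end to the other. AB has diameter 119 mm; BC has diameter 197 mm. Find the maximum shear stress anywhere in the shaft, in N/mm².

ω = 2π·3.34 = 20.99 rad/s, so T = P/ω = 77.0×10³ / 20.99 = 3669 N·m.
Under the same torque, τ_max = 16T/(πd³) is largest where d is smallest — segment AB (d = 119 mm).
τ_max = 16·3669/(π·(0.119)³) = 1.109×10^7 Pa.

11.1 N/mm²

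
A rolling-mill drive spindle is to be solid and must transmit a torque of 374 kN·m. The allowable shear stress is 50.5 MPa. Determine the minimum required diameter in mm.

335 mm

For a solid shaft τ_max = 16T/(πd³), so d = (16T/(π τ_allow))^(1/3) = (16·374000/(π·5.05×10^7))^(1/3) = 0.3354 m.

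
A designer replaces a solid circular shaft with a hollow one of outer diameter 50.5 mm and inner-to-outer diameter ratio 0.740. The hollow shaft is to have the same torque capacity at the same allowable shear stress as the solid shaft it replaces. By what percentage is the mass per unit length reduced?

Equal τ_max and T ⇒ the solid shaft needs d_s³ = d_o³(1−k⁴), so d_s = 50.5·(1−0.740⁴)^(1/3) = 44.84 mm.
Area ratio A_h/A_s = d_o²(1−k²)/d_s² = (1−k²)/(1−k⁴)^(2/3) = 0.5738.
Mass saving = 1 − 0.5738 = 42.6 %.

42.6 %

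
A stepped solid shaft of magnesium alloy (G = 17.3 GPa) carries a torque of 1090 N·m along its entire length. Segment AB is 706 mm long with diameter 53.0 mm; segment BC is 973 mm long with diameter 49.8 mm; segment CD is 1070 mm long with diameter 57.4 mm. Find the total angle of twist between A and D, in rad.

0.222 rad

J_AB = π(0.0530)⁴/32 = 7.75×10^-7 m⁴; J_BC = π(0.0498)⁴/32 = 6.04×10^-7 m⁴; J_CD = π(0.0574)⁴/32 = 1.07×10^-6 m⁴.
θ = (T/G)·Σ L_i/J_i = (1090/17.3×10⁹)·(0.706/7.75×10^-7 + 0.973/6.04×10^-7 + 1.07/1.07×10^-6) = 0.2222 rad.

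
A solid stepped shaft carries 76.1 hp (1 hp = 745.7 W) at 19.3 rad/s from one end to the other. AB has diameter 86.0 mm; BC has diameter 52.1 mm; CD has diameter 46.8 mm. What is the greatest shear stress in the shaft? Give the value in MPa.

ω = 19.3 rad/s, so T = P/ω = 76.1×745.7 / 19.30 = 2940 N·m.
Under the same torque, τ_max = 16T/(πd³) is largest where d is smallest — segment CD (d = 46.8 mm).
τ_max = 16·2940/(π·(0.0468)³) = 1.461×10^8 Pa.

146 MPa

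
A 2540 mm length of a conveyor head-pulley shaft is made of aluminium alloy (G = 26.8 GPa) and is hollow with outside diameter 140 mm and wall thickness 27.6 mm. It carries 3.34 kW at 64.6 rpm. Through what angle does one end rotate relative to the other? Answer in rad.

ω = 2π·64.6/60 = 6.765 rad/s, so T = P/ω = 3.34×10³ / 6.765 = 493.7 N·m.
J = π(d_o⁴ − d_i⁴)/32 = π(0.140⁴ − 0.0848⁴)/32 = 3.264×10^-5 m⁴.
θ = T·L/(G·J) = 493.7 × 2.54 / (26.8×10⁹ × 3.264×10^-5) = 1.434×10^-3 rad.

0.00143 rad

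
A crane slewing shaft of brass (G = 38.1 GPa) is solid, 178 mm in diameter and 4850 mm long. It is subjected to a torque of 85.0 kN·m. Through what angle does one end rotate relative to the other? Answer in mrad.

110 mrad

J = πd⁴/32 = π(0.178)⁴/32 = 9.856×10^-5 m⁴.
θ = T·L/(G·J) = 85000 × 4.85 / (38.1×10⁹ × 9.856×10^-5) = 0.1098 rad.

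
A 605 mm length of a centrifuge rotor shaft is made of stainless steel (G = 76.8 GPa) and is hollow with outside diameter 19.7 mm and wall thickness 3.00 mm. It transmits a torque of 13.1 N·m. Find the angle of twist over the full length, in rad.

0.00911 rad

J = π(d_o⁴ − d_i⁴)/32 = π(0.0197⁴ − 0.0137⁴)/32 = 1.133×10^-8 m⁴.
θ = T·L/(G·J) = 13.10 × 0.605 / (76.8×10⁹ × 1.133×10^-8) = 9.110×10^-3 rad.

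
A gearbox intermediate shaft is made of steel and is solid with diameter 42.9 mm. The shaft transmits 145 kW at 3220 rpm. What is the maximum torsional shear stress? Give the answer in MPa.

ω = 2π·3220/60 = 337.2 rad/s, so T = P/ω = 145×10³ / 337.2 = 430.0 N·m.
J = πd⁴/32 = π(0.0429)⁴/32 = 3.325×10^-7 m⁴.
τ_max = T·r/J = 430.0 × 0.0215 / 3.325×10^-7 = 2.774×10^7 Pa.

27.7 MPa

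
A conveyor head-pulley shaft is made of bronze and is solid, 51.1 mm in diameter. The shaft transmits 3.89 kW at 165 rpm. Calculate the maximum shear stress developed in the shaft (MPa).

ω = 2π·165/60 = 17.28 rad/s, so T = P/ω = 3.89×10³ / 17.28 = 225.1 N·m.
J = πd⁴/32 = π(0.0511)⁴/32 = 6.694×10^-7 m⁴.
τ_max = T·r/J = 225.1 × 0.0255 / 6.694×10^-7 = 8.593×10^6 Pa.

8.59 MPa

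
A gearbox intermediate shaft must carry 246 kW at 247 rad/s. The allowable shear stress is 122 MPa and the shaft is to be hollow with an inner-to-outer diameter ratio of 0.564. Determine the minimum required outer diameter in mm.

35.9 mm

ω = 247 rad/s, so T = P/ω = 246×10³ / 247.0 = 996.0 N·m.
For a hollow shaft with d_i/d_o = 0.564: τ_max = 16T/(π d_o³ (1−k⁴)), so d_o = [16T/(π τ_allow (1−k⁴))]^(1/3) = [16·996.0/(π·1.22×10^8·0.8988)]^(1/3) = 0.03590 m.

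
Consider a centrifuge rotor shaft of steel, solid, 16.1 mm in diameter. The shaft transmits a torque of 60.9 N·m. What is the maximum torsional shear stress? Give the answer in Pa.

7.43e7 Pa

J = πd⁴/32 = π(0.0161)⁴/32 = 6.596×10^-9 m⁴.
τ_max = T·r/J = 60.90 × 0.00805 / 6.596×10^-9 = 7.432×10^7 Pa.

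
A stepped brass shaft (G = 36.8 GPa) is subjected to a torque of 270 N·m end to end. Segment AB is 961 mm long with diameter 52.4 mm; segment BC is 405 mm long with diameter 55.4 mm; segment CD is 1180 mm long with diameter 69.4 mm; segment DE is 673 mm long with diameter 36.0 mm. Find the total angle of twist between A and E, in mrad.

J_AB = π(0.0524)⁴/32 = 7.40×10^-7 m⁴; J_BC = π(0.0554)⁴/32 = 9.25×10^-7 m⁴; J_CD = π(0.0694)⁴/32 = 2.28×10^-6 m⁴; J_DE = π(0.0360)⁴/32 = 1.65×10^-7 m⁴.
θ = (T/G)·Σ L_i/J_i = (270.0/36.8×10⁹)·(0.961/7.40×10^-7 + 0.405/9.25×10^-7 + 1.18/2.28×10^-6 + 0.673/1.65×10^-7) = 0.04649 rad.

46.5 mrad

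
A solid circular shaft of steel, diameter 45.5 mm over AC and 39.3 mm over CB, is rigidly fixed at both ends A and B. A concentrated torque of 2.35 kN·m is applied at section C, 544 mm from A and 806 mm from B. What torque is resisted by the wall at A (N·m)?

Compatibility: T_A·a/J_AC = T_B·b/J_CB with T_A + T_B = T₀.
J_AC = 4.21×10^-7 m⁴, J_CB = 2.34×10^-7 m⁴, so T_A = T₀·(J_AC/a)/((J_AC/a)+(J_CB/b)) = 1708 N·m, T_B = 641.7 N·m.

1710 N·m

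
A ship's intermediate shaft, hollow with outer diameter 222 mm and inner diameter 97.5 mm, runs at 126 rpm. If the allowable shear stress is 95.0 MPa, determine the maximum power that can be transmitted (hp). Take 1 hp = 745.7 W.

3480 hp

J = π(d_o⁴ − d_i⁴)/32 = π(0.222⁴ − 0.0975⁴)/32 = 2.296×10^-4 m⁴.
T_max = τ_allow·J/r = 9.50×10^7 × 2.296×10^-4 / 0.111 = 196500 N·m.
ω = 2π·126/60 = 13.19 rad/s, so P_max = T_max·ω = 2.593×10^6 W.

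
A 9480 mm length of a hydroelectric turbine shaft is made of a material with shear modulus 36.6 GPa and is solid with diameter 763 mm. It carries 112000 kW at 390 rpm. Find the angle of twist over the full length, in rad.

0.0213 rad

ω = 2π·390/60 = 40.84 rad/s, so T = P/ω = 112000×10³ / 40.84 = 2.742e6 N·m.
J = πd⁴/32 = π(0.763)⁴/32 = 0.03327 m⁴.
θ = T·L/(G·J) = 2.742e6 × 9.48 / (36.6×10⁹ × 0.03327) = 0.02135 rad.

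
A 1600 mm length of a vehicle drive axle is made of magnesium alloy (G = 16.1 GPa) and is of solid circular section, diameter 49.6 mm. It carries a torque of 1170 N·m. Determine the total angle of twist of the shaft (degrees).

J = πd⁴/32 = π(0.0496)⁴/32 = 5.942×10^-7 m⁴.
θ = T·L/(G·J) = 1170 × 1.60 / (16.1×10⁹ × 5.942×10^-7) = 0.1957 rad.

11.2°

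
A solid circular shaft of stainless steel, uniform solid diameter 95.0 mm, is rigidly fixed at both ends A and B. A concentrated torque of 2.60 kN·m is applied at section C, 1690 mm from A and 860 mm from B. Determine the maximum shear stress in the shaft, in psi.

With uniform GJ and both ends fixed, compatibility θ_AC = θ_CB gives T_A·a = T_B·b, together with T_A + T_B = T₀.
T_A = T₀·b/(a+b) = 2600·860/2550 = 876.9 N·m; T_B = 1723 N·m.
τ in each portion: τ_AC = 5.21×10^6 Pa, τ_CB = 1.02×10^7 Pa; maximum is in CB.
τ_max = T_CB·r/J = 1723·0.0475/8.00×10^-6 = 1.024×10^7 Pa.

1480 psi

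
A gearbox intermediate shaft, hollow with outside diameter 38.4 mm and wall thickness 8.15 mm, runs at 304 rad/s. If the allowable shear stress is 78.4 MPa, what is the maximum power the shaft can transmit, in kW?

J = π(d_o⁴ − d_i⁴)/32 = π(0.0384⁴ − 0.0221⁴)/32 = 1.900×10^-7 m⁴.
T_max = τ_allow·J/r = 7.84×10^7 × 1.900×10^-7 / 0.0192 = 776.0 N·m.
ω = 304 rad/s, so P_max = T_max·ω = 2.359×10^5 W.

236 kW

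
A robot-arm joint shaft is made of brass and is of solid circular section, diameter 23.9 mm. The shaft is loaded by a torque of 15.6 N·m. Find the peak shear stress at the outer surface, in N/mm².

J = πd⁴/32 = π(0.0239)⁴/32 = 3.203×10^-8 m⁴.
τ_max = T·r/J = 15.60 × 0.0119 / 3.203×10^-8 = 5.820×10^6 Pa.

5.82 N/mm²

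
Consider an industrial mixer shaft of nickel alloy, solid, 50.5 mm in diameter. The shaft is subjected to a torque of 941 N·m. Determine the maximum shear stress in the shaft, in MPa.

37.2 MPa

J = πd⁴/32 = π(0.0505)⁴/32 = 6.385×10^-7 m⁴.
τ_max = T·r/J = 941.0 × 0.0253 / 6.385×10^-7 = 3.721×10^7 Pa.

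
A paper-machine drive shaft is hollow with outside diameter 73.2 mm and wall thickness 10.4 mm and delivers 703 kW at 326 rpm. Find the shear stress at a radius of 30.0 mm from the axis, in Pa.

2.97e8 Pa

ω = 2π·326/60 = 34.14 rad/s, so T = P/ω = 703×10³ / 34.14 = 20590 N·m.
J = π(d_o⁴ − d_i⁴)/32 = π(0.0732⁴ − 0.0524⁴)/32 = 2.079×10^-6 m⁴.
Shear stress varies linearly with radius: τ = T·r/J = 20590 × 0.0300 / 2.079×10^-6 = 2.972×10^8 Pa.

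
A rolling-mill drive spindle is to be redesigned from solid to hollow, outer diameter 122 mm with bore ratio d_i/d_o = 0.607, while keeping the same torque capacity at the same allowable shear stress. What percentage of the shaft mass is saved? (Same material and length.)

Equal τ_max and T ⇒ the solid shaft needs d_s³ = d_o³(1−k⁴), so d_s = 122·(1−0.607⁴)^(1/3) = 116.2 mm.
Area ratio A_h/A_s = d_o²(1−k²)/d_s² = (1−k²)/(1−k⁴)^(2/3) = 0.6961.
Mass saving = 1 − 0.6961 = 30.4 %.

30.4 %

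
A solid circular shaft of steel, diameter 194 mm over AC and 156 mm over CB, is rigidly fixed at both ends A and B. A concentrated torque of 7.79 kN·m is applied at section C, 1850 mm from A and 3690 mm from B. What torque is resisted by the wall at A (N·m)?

6440 N·m

Compatibility: T_A·a/J_AC = T_B·b/J_CB with T_A + T_B = T₀.
J_AC = 1.39×10^-4 m⁴, J_CB = 5.81×10^-5 m⁴, so T_A = T₀·(J_AC/a)/((J_AC/a)+(J_CB/b)) = 6440 N·m, T_B = 1350 N·m.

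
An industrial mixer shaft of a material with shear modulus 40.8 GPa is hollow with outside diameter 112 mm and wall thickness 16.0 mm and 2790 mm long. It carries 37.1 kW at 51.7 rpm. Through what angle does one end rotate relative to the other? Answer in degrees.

ω = 2π·51.7/60 = 5.414 rad/s, so T = P/ω = 37.1×10³ / 5.414 = 6853 N·m.
J = π(d_o⁴ − d_i⁴)/32 = π(0.112⁴ − 0.0800⁴)/32 = 1.143×10^-5 m⁴.
θ = T·L/(G·J) = 6853 × 2.79 / (40.8×10⁹ × 1.143×10^-5) = 0.04101 rad.

2.35°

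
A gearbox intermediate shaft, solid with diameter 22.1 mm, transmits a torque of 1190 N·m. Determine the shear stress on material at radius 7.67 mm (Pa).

J = πd⁴/32 = π(0.0221)⁴/32 = 2.342×10^-8 m⁴.
Shear stress varies linearly with radius: τ = T·r/J = 1190 × 0.00767 / 2.342×10^-8 = 3.897×10^8 Pa.

3.90e8 Pa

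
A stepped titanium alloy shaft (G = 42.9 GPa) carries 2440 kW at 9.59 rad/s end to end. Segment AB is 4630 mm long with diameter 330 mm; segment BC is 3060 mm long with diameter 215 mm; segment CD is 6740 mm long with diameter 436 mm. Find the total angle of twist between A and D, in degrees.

6.95°

ω = 9.59 rad/s, so T = P/ω = 2440×10³ / 9.590 = 254400 N·m.
J_AB = π(0.330)⁴/32 = 1.16×10^-3 m⁴; J_BC = π(0.215)⁴/32 = 2.10×10^-4 m⁴; J_CD = π(0.436)⁴/32 = 3.55×10^-3 m⁴.
θ = (T/G)·Σ L_i/J_i = (254400/42.9×10⁹)·(4.63/1.16×10^-3 + 3.06/2.10×10^-4 + 6.74/3.55×10^-3) = 0.1214 rad.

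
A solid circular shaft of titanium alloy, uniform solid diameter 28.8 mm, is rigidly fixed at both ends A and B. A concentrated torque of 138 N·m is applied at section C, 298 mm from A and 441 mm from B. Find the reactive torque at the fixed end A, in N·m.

82.4 N·m

With uniform GJ and both ends fixed, compatibility θ_AC = θ_CB gives T_A·a = T_B·b, together with T_A + T_B = T₀.
T_A = T₀·b/(a+b) = 138.0·441/739.0 = 82.35 N·m; T_B = 55.65 N·m.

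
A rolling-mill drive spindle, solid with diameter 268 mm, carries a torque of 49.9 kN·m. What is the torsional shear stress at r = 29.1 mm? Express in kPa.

J = πd⁴/32 = π(0.268)⁴/32 = 5.065×10^-4 m⁴.
Shear stress varies linearly with radius: τ = T·r/J = 49900 × 0.0291 / 5.065×10^-4 = 2.867×10^6 Pa.

2870 kPa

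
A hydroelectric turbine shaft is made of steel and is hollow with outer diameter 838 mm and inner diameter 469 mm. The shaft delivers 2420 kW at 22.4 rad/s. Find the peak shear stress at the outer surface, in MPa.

1.04 MPa

ω = 22.4 rad/s, so T = P/ω = 2420×10³ / 22.40 = 108000 N·m.
J = π(d_o⁴ − d_i⁴)/32 = π(0.838⁴ − 0.469⁴)/32 = 0.04366 m⁴.
τ_max = T·r/J = 108000 × 0.419 / 0.04366 = 1.037×10^6 Pa.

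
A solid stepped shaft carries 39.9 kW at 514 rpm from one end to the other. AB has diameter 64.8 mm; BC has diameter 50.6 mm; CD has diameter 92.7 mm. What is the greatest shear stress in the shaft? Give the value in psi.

4230 psi

ω = 2π·514/60 = 53.83 rad/s, so T = P/ω = 39.9×10³ / 53.83 = 741.3 N·m.
Under the same torque, τ_max = 16T/(πd³) is largest where d is smallest — segment BC (d = 50.6 mm).
τ_max = 16·741.3/(π·(0.0506)³) = 2.914×10^7 Pa.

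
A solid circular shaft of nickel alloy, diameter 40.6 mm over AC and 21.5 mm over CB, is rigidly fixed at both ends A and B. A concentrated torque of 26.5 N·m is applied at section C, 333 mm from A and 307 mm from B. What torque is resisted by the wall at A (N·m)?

Compatibility: T_A·a/J_AC = T_B·b/J_CB with T_A + T_B = T₀.
J_AC = 2.67×10^-7 m⁴, J_CB = 2.10×10^-8 m⁴, so T_A = T₀·(J_AC/a)/((J_AC/a)+(J_CB/b)) = 24.42 N·m, T_B = 2.083 N·m.

24.4 N·m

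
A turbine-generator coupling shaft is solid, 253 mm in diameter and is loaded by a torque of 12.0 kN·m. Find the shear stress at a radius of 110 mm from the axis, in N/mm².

J = πd⁴/32 = π(0.253)⁴/32 = 4.022×10^-4 m⁴.
Shear stress varies linearly with radius: τ = T·r/J = 12000 × 0.110 / 4.022×10^-4 = 3.282×10^6 Pa.

3.28 N/mm²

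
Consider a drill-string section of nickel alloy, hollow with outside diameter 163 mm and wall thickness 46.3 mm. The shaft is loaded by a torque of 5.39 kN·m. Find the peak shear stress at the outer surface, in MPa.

J = π(d_o⁴ − d_i⁴)/32 = π(0.163⁴ − 0.0704⁴)/32 = 6.689×10^-5 m⁴.
τ_max = T·r/J = 5390 × 0.0815 / 6.689×10^-5 = 6.567×10^6 Pa.

6.57 MPa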